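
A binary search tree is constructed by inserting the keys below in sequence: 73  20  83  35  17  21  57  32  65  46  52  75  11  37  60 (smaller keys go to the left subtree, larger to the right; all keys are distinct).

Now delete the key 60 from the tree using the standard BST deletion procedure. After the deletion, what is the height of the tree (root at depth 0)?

73: root
20: left child of 73 (depth 1)
83: right child of 73 (depth 1)
35: right child of 20 (depth 2)
17: left child of 20 (depth 2)
21: left child of 35 (depth 3)
57: right child of 35 (depth 3)
32: right child of 21 (depth 4)
65: right child of 57 (depth 4)
46: left child of 57 (depth 4)
52: right child of 46 (depth 5)
75: left child of 83 (depth 2)
11: left child of 17 (depth 3)
37: left child of 46 (depth 5)
60: left child of 65 (depth 5)

Delete 60 (at most one child — splice it out).
After deletion, deepest node is 52 at depth 5.

5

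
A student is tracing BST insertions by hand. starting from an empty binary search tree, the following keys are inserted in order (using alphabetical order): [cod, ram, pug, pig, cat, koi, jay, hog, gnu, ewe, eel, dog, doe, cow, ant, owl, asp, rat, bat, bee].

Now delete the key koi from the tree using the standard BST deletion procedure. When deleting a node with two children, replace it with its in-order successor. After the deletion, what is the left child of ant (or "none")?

none

Insert cod: tree is empty, so cod becomes the root.
Insert ram: ram > cod → go right. Place as right child of cod.
Insert pug: pug > cod → go right; pug < ram → go left. Place as left child of ram.
Insert pig: pig > cod → go right; pig < ram → go left; pig < pug → go left. Place as left child of pug.
Insert cat: cat < cod → go left. Place as left child of cod.
Insert koi: koi > cod → go right; koi < ram → go left; koi < pug → go left; koi < pig → go left. Place as left child of pig.
Insert jay: jay > cod → go right; jay < ram → go left; jay < pug → go left; jay < pig → go left; jay < koi → go left. Place as left child of koi.
Insert hog: hog > cod → go right; hog < ram → go left; hog < pug → go left; hog < pig → go left; hog < koi → go left; hog < jay → go left. Place as left child of jay.
Insert gnu: gnu > cod → go right; gnu < ram → go left; gnu < pug → go left; gnu < pig → go left; gnu < koi → go left; gnu < jay → go left; gnu < hog → go left. Place as left child of hog.
Insert ewe: ewe > cod → go right; ewe < ram → go left; ewe < pug → go left; ewe < pig → go left; ewe < koi → go left; ewe < jay → go left; ewe < hog → go left; ewe < gnu → go left. Place as left child of gnu.
Insert eel: eel > cod → go right; eel < ram → go left; eel < pug → go left; eel < pig → go left; eel < koi → go left; eel < jay → go left; eel < hog → go left; eel < gnu → go left; eel < ewe → go left. Place as left child of ewe.
Insert dog: dog > cod → go right; dog < ram → go left; dog < pug → go left; dog < pig → go left; dog < koi → go left; dog < jay → go left; dog < hog → go left; dog < gnu → go left; dog < ewe → go left; dog < eel → go left. Place as left child of eel.
Insert doe: doe > cod → go right; doe < ram → go left; doe < pug → go left; doe < pig → go left; doe < koi → go left; doe < jay → go left; doe < hog → go left; doe < gnu → go left; doe < ewe → go left; doe < eel → go left; doe < dog → go left. Place as left child of dog.
Insert cow: cow > cod → go right; cow < ram → go left; cow < pug → go left; cow < pig → go left; cow < koi → go left; cow < jay → go left; cow < hog → go left; cow < gnu → go left; cow < ewe → go left; cow < eel → go left; cow < dog → go left; cow < doe → go left. Place as left child of doe.
Insert ant: ant < cod → go left; ant < cat → go left. Place as left child of cat.
Insert owl: owl > cod → go right; owl < ram → go left; owl < pug → go left; owl < pig → go left; owl > koi → go right. Place as right child of koi.
Insert asp: asp < cod → go left; asp < cat → go left; asp > ant → go right. Place as right child of ant.
Insert rat: rat > cod → go right; rat > ram → go right. Place as right child of ram.
Insert bat: bat < cod → go left; bat < cat → go left; bat > ant → go right; bat > asp → go right. Place as right child of asp.
Insert bee: bee < cod → go left; bee < cat → go left; bee > ant → go right; bee > asp → go right; bee > bat → go right. Place as right child of bat.

Delete koi (two children — replace with in-order successor).
After deletion, ant's left child: none.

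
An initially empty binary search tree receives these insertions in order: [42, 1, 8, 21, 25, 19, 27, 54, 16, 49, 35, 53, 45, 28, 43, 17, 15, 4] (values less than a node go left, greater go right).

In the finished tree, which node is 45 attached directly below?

42: root
1: left child of 42 (depth 1)
8: right child of 1 (depth 2)
21: right child of 8 (depth 3)
25: right child of 21 (depth 4)
19: left child of 21 (depth 4)
27: right child of 25 (depth 5)
54: right child of 42 (depth 1)
16: left child of 19 (depth 5)
49: left child of 54 (depth 2)
35: right child of 27 (depth 6)
53: right child of 49 (depth 3)
45: left child of 49 (depth 3)
28: left child of 35 (depth 7)
43: left child of 45 (depth 4)
17: right child of 16 (depth 6)
15: left child of 16 (depth 6)
4: left child of 8 (depth 3)

49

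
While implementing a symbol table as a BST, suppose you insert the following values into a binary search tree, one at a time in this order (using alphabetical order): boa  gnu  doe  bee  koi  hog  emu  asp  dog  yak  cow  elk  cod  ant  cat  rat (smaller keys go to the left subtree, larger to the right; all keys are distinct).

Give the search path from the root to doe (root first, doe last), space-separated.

boa gnu doe

Insert boa: tree is empty, so boa becomes the root.
Insert gnu: gnu > boa → go right. Place as right child of boa.
Insert doe: doe > boa → go right; doe < gnu → go left. Place as left child of gnu.
Insert bee: bee < boa → go left. Place as left child of boa.
Insert koi: koi > boa → go right; koi > gnu → go right. Place as right child of gnu.
Insert hog: hog > boa → go right; hog > gnu → go right; hog < koi → go left. Place as left child of koi.
Insert emu: emu > boa → go right; emu < gnu → go left; emu > doe → go right. Place as right child of doe.
Insert asp: asp < boa → go left; asp < bee → go left. Place as left child of bee.
Insert dog: dog > boa → go right; dog < gnu → go left; dog > doe → go right; dog < emu → go left. Place as left child of emu.
Insert yak: yak > boa → go right; yak > gnu → go right; yak > koi → go right. Place as right child of koi.
Insert cow: cow > boa → go right; cow < gnu → go left; cow < doe → go left. Place as left child of doe.
Insert elk: elk > boa → go right; elk < gnu → go left; elk > doe → go right; elk < emu → go left; elk > dog → go right. Place as right child of dog.
Insert cod: cod > boa → go right; cod < gnu → go left; cod < doe → go left; cod < cow → go left. Place as left child of cow.
Insert ant: ant < boa → go left; ant < bee → go left; ant < asp → go left. Place as left child of asp.
Insert cat: cat > boa → go right; cat < gnu → go left; cat < doe → go left; cat < cow → go left; cat < cod → go left. Place as left child of cod.
Insert rat: rat > boa → go right; rat > gnu → go right; rat > koi → go right; rat < yak → go left. Place as left child of yak.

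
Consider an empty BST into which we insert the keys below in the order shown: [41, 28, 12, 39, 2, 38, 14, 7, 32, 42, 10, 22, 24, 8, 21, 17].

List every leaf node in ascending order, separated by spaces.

41: root
28: left child of 41 (depth 1)
12: left child of 28 (depth 2)
39: right child of 28 (depth 2)
2: left child of 12 (depth 3)
38: left child of 39 (depth 3)
14: right child of 12 (depth 3)
7: right child of 2 (depth 4)
32: left child of 38 (depth 4)
42: right child of 41 (depth 1)
10: right child of 7 (depth 5)
22: right child of 14 (depth 4)
24: right child of 22 (depth 5)
8: left child of 10 (depth 6)
21: left child of 22 (depth 5)
17: left child of 21 (depth 6)

8 17 24 32 42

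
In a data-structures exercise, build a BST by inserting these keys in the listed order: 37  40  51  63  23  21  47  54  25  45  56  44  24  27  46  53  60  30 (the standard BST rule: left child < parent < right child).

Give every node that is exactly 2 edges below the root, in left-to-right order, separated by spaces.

21 25 51

Resulting structure (node: left, right):
  37: L=23, R=40
  40: L=–, R=51
  51: L=47, R=63
  63: L=54, R=–
  23: L=21, R=25
  21: L=–, R=–
  47: L=45, R=–
  54: L=53, R=56
  25: L=24, R=27
  45: L=44, R=46
  56: L=–, R=60
  44: L=–, R=–
  24: L=–, R=–
  27: L=–, R=30
  46: L=–, R=–
  53: L=–, R=–
  60: L=–, R=–
  30: L=–, R=–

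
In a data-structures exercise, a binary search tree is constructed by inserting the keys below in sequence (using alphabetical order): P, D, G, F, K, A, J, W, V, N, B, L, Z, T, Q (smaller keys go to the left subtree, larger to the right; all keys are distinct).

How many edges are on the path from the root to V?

Insert P: tree is empty, so P becomes the root.
Insert D: D < P → go left. Place as left child of P.
Insert G: G < P → go left; G > D → go right. Place as right child of D.
Insert F: F < P → go left; F > D → go right; F < G → go left. Place as left child of G.
Insert K: K < P → go left; K > D → go right; K > G → go right. Place as right child of G.
Insert A: A < P → go left; A < D → go left. Place as left child of D.
Insert J: J < P → go left; J > D → go right; J > G → go right; J < K → go left. Place as left child of K.
Insert W: W > P → go right. Place as right child of P.
Insert V: V > P → go right; V < W → go left. Place as left child of W.
Insert N: N < P → go left; N > D → go right; N > G → go right; N > K → go right. Place as right child of K.
Insert B: B < P → go left; B < D → go left; B > A → go right. Place as right child of A.
Insert L: L < P → go left; L > D → go right; L > G → go right; L > K → go right; L < N → go left. Place as left child of N.
Insert Z: Z > P → go right; Z > W → go right. Place as right child of W.
Insert T: T > P → go right; T < W → go left; T < V → go left. Place as left child of V.
Insert Q: Q > P → go right; Q < W → go left; Q < V → go left; Q < T → go left. Place as left child of T.

Path to V: P → W → V, which is 2 edges.

2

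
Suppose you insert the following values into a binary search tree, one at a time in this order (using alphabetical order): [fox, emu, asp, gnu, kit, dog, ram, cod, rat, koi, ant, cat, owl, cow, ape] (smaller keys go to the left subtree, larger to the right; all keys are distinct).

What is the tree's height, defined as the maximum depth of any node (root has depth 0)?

5

fox: root
emu: left child of fox (depth 1)
asp: left child of emu (depth 2)
gnu: right child of fox (depth 1)
kit: right child of gnu (depth 2)
dog: right child of asp (depth 3)
ram: right child of kit (depth 3)
cod: left child of dog (depth 4)
rat: right child of ram (depth 4)
koi: left child of ram (depth 4)
ant: left child of asp (depth 3)
cat: left child of cod (depth 5)
owl: right child of koi (depth 5)
cow: right child of cod (depth 5)
ape: right child of ant (depth 4)

The deepest node is cat at depth 5.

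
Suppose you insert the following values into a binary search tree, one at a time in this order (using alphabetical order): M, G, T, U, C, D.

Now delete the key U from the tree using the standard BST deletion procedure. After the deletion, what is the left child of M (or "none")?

M: root
G: left child of M (depth 1)
T: right child of M (depth 1)
U: right child of T (depth 2)
C: left child of G (depth 2)
D: right child of C (depth 3)

Delete U (at most one child — splice it out).
After deletion, M's left child: G.

G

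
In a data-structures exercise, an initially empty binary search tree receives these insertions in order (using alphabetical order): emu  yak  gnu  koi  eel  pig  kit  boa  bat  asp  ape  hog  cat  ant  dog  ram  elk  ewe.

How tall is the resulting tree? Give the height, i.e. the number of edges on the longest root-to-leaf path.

6

emu: root
yak: right child of emu (depth 1)
gnu: left child of yak (depth 2)
koi: right child of gnu (depth 3)
eel: left child of emu (depth 1)
pig: right child of koi (depth 4)
kit: left child of koi (depth 4)
boa: left child of eel (depth 2)
bat: left child of boa (depth 3)
asp: left child of bat (depth 4)
ape: left child of asp (depth 5)
hog: left child of kit (depth 5)
cat: right child of boa (depth 3)
ant: left child of ape (depth 6)
dog: right child of cat (depth 4)
ram: right child of pig (depth 5)
elk: right child of eel (depth 2)
ewe: left child of gnu (depth 3)

The deepest node is ant at depth 6.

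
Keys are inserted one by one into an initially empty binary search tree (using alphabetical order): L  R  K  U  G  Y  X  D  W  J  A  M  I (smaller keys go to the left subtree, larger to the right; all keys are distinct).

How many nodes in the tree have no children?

Resulting structure (node: left, right):
  L: L=K, R=R
  R: L=M, R=U
  K: L=G, R=–
  U: L=–, R=Y
  G: L=D, R=J
  Y: L=X, R=–
  X: L=W, R=–
  D: L=A, R=–
  W: L=–, R=–
  J: L=I, R=–
  A: L=–, R=–
  M: L=–, R=–
  I: L=–, R=–

Leaves: A, I, M, W — 4 in total.

4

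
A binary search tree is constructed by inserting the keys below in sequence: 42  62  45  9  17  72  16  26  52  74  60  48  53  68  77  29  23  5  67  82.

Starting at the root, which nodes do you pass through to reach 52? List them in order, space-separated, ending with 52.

42: root
62: right child of 42 (depth 1)
45: left child of 62 (depth 2)
9: left child of 42 (depth 1)
17: right child of 9 (depth 2)
72: right child of 62 (depth 2)
16: left child of 17 (depth 3)
26: right child of 17 (depth 3)
52: right child of 45 (depth 3)
74: right child of 72 (depth 3)
60: right child of 52 (depth 4)
48: left child of 52 (depth 4)
53: left child of 60 (depth 5)
68: left child of 72 (depth 3)
77: right child of 74 (depth 4)
29: right child of 26 (depth 4)
23: left child of 26 (depth 4)
5: left child of 9 (depth 2)
67: left child of 68 (depth 4)
82: right child of 77 (depth 5)

42 62 45 52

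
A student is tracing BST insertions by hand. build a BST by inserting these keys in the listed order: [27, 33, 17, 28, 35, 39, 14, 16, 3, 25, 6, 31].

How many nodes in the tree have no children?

5

Resulting structure (node: left, right):
  27: L=17, R=33
  33: L=28, R=35
  17: L=14, R=25
  28: L=–, R=31
  35: L=–, R=39
  39: L=–, R=–
  14: L=3, R=16
  16: L=–, R=–
  3: L=–, R=6
  25: L=–, R=–
  6: L=–, R=–
  31: L=–, R=–

Leaves: 6, 16, 25, 31, 39 — 5 in total.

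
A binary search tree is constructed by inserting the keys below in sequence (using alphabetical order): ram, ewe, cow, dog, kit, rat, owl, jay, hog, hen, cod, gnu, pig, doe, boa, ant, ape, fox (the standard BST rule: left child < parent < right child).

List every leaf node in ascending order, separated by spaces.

Resulting structure (node: left, right):
  ram: L=ewe, R=rat
  ewe: L=cow, R=kit
  cow: L=cod, R=dog
  dog: L=doe, R=–
  kit: L=jay, R=owl
  rat: L=–, R=–
  owl: L=–, R=pig
  jay: L=hog, R=–
  hog: L=hen, R=–
  hen: L=gnu, R=–
  cod: L=boa, R=–
  gnu: L=fox, R=–
  pig: L=–, R=–
  doe: L=–, R=–
  boa: L=ant, R=–
  ant: L=–, R=ape
  ape: L=–, R=–
  fox: L=–, R=–

ape doe fox pig rat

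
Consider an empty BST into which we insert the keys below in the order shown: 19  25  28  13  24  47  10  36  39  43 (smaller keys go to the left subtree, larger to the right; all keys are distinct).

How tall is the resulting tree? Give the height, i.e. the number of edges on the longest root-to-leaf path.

6

19: root
25: right child of 19 (depth 1)
28: right child of 25 (depth 2)
13: left child of 19 (depth 1)
24: left child of 25 (depth 2)
47: right child of 28 (depth 3)
10: left child of 13 (depth 2)
36: left child of 47 (depth 4)
39: right child of 36 (depth 5)
43: right child of 39 (depth 6)

The deepest node is 43 at depth 6.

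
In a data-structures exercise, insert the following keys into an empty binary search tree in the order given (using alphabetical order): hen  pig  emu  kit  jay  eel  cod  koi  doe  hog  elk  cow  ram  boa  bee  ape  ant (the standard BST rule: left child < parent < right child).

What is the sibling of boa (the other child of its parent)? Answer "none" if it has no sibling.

doe

Insert hen: tree is empty, so hen becomes the root.
Insert pig: pig > hen → go right. Place as right child of hen.
Insert emu: emu < hen → go left. Place as left child of hen.
Insert kit: kit > hen → go right; kit < pig → go left. Place as left child of pig.
Insert jay: jay > hen → go right; jay < pig → go left; jay < kit → go left. Place as left child of kit.
Insert eel: eel < hen → go left; eel < emu → go left. Place as left child of emu.
Insert cod: cod < hen → go left; cod < emu → go left; cod < eel → go left. Place as left child of eel.
Insert koi: koi > hen → go right; koi < pig → go left; koi > kit → go right. Place as right child of kit.
Insert doe: doe < hen → go left; doe < emu → go left; doe < eel → go left; doe > cod → go right. Place as right child of cod.
Insert hog: hog > hen → go right; hog < pig → go left; hog < kit → go left; hog < jay → go left. Place as left child of jay.
Insert elk: elk < hen → go left; elk < emu → go left; elk > eel → go right. Place as right child of eel.
Insert cow: cow < hen → go left; cow < emu → go left; cow < eel → go left; cow > cod → go right; cow < doe → go left. Place as left child of doe.
Insert ram: ram > hen → go right; ram > pig → go right. Place as right child of pig.
Insert boa: boa < hen → go left; boa < emu → go left; boa < eel → go left; boa < cod → go left. Place as left child of cod.
Insert bee: bee < hen → go left; bee < emu → go left; bee < eel → go left; bee < cod → go left; bee < boa → go left. Place as left child of boa.
Insert ape: ape < hen → go left; ape < emu → go left; ape < eel → go left; ape < cod → go left; ape < boa → go left; ape < bee → go left. Place as left child of bee.
Insert ant: ant < hen → go left; ant < emu → go left; ant < eel → go left; ant < cod → go left; ant < boa → go left; ant < bee → go left; ant < ape → go left. Place as left child of ape.

boa's parent is cod; the other child of cod is doe.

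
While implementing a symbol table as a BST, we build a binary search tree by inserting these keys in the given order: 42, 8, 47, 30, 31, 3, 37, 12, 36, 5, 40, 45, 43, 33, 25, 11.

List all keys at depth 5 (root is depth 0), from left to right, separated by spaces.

36 40

42: root
8: left child of 42 (depth 1)
47: right child of 42 (depth 1)
30: right child of 8 (depth 2)
31: right child of 30 (depth 3)
3: left child of 8 (depth 2)
37: right child of 31 (depth 4)
12: left child of 30 (depth 3)
36: left child of 37 (depth 5)
5: right child of 3 (depth 3)
40: right child of 37 (depth 5)
45: left child of 47 (depth 2)
43: left child of 45 (depth 3)
33: left child of 36 (depth 6)
25: right child of 12 (depth 4)
11: left child of 12 (depth 4)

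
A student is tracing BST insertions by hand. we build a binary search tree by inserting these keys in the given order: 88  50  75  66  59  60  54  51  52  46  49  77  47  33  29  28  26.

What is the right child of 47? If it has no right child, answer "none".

none

88: root
50: left child of 88 (depth 1)
75: right child of 50 (depth 2)
66: left child of 75 (depth 3)
59: left child of 66 (depth 4)
60: right child of 59 (depth 5)
54: left child of 59 (depth 5)
51: left child of 54 (depth 6)
52: right child of 51 (depth 7)
46: left child of 50 (depth 2)
49: right child of 46 (depth 3)
77: right child of 75 (depth 3)
47: left child of 49 (depth 4)
33: left child of 46 (depth 3)
29: left child of 33 (depth 4)
28: left child of 29 (depth 5)
26: left child of 28 (depth 6)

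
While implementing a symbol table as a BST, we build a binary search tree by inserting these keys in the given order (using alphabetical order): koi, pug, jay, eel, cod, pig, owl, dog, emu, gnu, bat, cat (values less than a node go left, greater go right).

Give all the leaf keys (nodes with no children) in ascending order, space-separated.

cat dog gnu owl

koi: root
pug: right child of koi (depth 1)
jay: left child of koi (depth 1)
eel: left child of jay (depth 2)
cod: left child of eel (depth 3)
pig: left child of pug (depth 2)
owl: left child of pig (depth 3)
dog: right child of cod (depth 4)
emu: right child of eel (depth 3)
gnu: right child of emu (depth 4)
bat: left child of cod (depth 4)
cat: right child of bat (depth 5)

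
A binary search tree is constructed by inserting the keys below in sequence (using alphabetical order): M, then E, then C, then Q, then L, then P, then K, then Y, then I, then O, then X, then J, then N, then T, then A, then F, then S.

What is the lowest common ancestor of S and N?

Insert M: tree is empty, so M becomes the root.
Insert E: E < M → go left. Place as left child of M.
Insert C: C < M → go left; C < E → go left. Place as left child of E.
Insert Q: Q > M → go right. Place as right child of M.
Insert L: L < M → go left; L > E → go right. Place as right child of E.
Insert P: P > M → go right; P < Q → go left. Place as left child of Q.
Insert K: K < M → go left; K > E → go right; K < L → go left. Place as left child of L.
Insert Y: Y > M → go right; Y > Q → go right. Place as right child of Q.
Insert I: I < M → go left; I > E → go right; I < L → go left; I < K → go left. Place as left child of K.
Insert O: O > M → go right; O < Q → go left; O < P → go left. Place as left child of P.
Insert X: X > M → go right; X > Q → go right; X < Y → go left. Place as left child of Y.
Insert J: J < M → go left; J > E → go right; J < L → go left; J < K → go left; J > I → go right. Place as right child of I.
Insert N: N > M → go right; N < Q → go left; N < P → go left; N < O → go left. Place as left child of O.
Insert T: T > M → go right; T > Q → go right; T < Y → go left; T < X → go left. Place as left child of X.
Insert A: A < M → go left; A < E → go left; A < C → go left. Place as left child of C.
Insert F: F < M → go left; F > E → go right; F < L → go left; F < K → go left; F < I → go left. Place as left child of I.
Insert S: S > M → go right; S > Q → go right; S < Y → go left; S < X → go left; S < T → go left. Place as left child of T.

Path to S: M → Q → Y → X → T → S
Path to N: M → Q → P → O → N
The paths share a prefix ending at Q, then split left and right.

Q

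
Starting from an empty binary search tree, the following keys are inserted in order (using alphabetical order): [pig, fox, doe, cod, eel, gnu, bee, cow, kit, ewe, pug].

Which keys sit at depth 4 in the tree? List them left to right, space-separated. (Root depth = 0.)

bee cow ewe

pig: root
fox: left child of pig (depth 1)
doe: left child of fox (depth 2)
cod: left child of doe (depth 3)
eel: right child of doe (depth 3)
gnu: right child of fox (depth 2)
bee: left child of cod (depth 4)
cow: right child of cod (depth 4)
kit: right child of gnu (depth 3)
ewe: right child of eel (depth 4)
pug: right child of pig (depth 1)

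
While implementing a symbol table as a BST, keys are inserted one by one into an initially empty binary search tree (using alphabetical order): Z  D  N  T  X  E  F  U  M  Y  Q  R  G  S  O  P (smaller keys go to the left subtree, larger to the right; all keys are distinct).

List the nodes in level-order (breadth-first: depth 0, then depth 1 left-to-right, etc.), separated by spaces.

Z D N E T F Q X M O R U Y G P S

Insert Z: tree is empty, so Z becomes the root.
Insert D: D < Z → go left. Place as left child of Z.
Insert N: N < Z → go left; N > D → go right. Place as right child of D.
Insert T: T < Z → go left; T > D → go right; T > N → go right. Place as right child of N.
Insert X: X < Z → go left; X > D → go right; X > N → go right; X > T → go right. Place as right child of T.
Insert E: E < Z → go left; E > D → go right; E < N → go left. Place as left child of N.
Insert F: F < Z → go left; F > D → go right; F < N → go left; F > E → go right. Place as right child of E.
Insert U: U < Z → go left; U > D → go right; U > N → go right; U > T → go right; U < X → go left. Place as left child of X.
Insert M: M < Z → go left; M > D → go right; M < N → go left; M > E → go right; M > F → go right. Place as right child of F.
Insert Y: Y < Z → go left; Y > D → go right; Y > N → go right; Y > T → go right; Y > X → go right. Place as right child of X.
Insert Q: Q < Z → go left; Q > D → go right; Q > N → go right; Q < T → go left. Place as left child of T.
Insert R: R < Z → go left; R > D → go right; R > N → go right; R < T → go left; R > Q → go right. Place as right child of Q.
Insert G: G < Z → go left; G > D → go right; G < N → go left; G > E → go right; G > F → go right; G < M → go left. Place as left child of M.
Insert S: S < Z → go left; S > D → go right; S > N → go right; S < T → go left; S > Q → go right; S > R → go right. Place as right child of R.
Insert O: O < Z → go left; O > D → go right; O > N → go right; O < T → go left; O < Q → go left. Place as left child of Q.
Insert P: P < Z → go left; P > D → go right; P > N → go right; P < T → go left; P < Q → go left; P > O → go right. Place as right child of O.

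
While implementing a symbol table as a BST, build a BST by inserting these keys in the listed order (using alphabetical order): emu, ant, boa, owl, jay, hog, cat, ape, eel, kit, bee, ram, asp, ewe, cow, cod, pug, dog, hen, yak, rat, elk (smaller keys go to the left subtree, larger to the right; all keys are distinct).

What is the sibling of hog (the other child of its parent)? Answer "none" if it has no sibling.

Insert emu: tree is empty, so emu becomes the root.
Insert ant: ant < emu → go left. Place as left child of emu.
Insert boa: boa < emu → go left; boa > ant → go right. Place as right child of ant.
Insert owl: owl > emu → go right. Place as right child of emu.
Insert jay: jay > emu → go right; jay < owl → go left. Place as left child of owl.
Insert hog: hog > emu → go right; hog < owl → go left; hog < jay → go left. Place as left child of jay.
Insert cat: cat < emu → go left; cat > ant → go right; cat > boa → go right. Place as right child of boa.
Insert ape: ape < emu → go left; ape > ant → go right; ape < boa → go left. Place as left child of boa.
Insert eel: eel < emu → go left; eel > ant → go right; eel > boa → go right; eel > cat → go right. Place as right child of cat.
Insert kit: kit > emu → go right; kit < owl → go left; kit > jay → go right. Place as right child of jay.
Insert bee: bee < emu → go left; bee > ant → go right; bee < boa → go left; bee > ape → go right. Place as right child of ape.
Insert ram: ram > emu → go right; ram > owl → go right. Place as right child of owl.
Insert asp: asp < emu → go left; asp > ant → go right; asp < boa → go left; asp > ape → go right; asp < bee → go left. Place as left child of bee.
Insert ewe: ewe > emu → go right; ewe < owl → go left; ewe < jay → go left; ewe < hog → go left. Place as left child of hog.
Insert cow: cow < emu → go left; cow > ant → go right; cow > boa → go right; cow > cat → go right; cow < eel → go left. Place as left child of eel.
Insert cod: cod < emu → go left; cod > ant → go right; cod > boa → go right; cod > cat → go right; cod < eel → go left; cod < cow → go left. Place as left child of cow.
Insert pug: pug > emu → go right; pug > owl → go right; pug < ram → go left. Place as left child of ram.
Insert dog: dog < emu → go left; dog > ant → go right; dog > boa → go right; dog > cat → go right; dog < eel → go left; dog > cow → go right. Place as right child of cow.
Insert hen: hen > emu → go right; hen < owl → go left; hen < jay → go left; hen < hog → go left; hen > ewe → go right. Place as right child of ewe.
Insert yak: yak > emu → go right; yak > owl → go right; yak > ram → go right. Place as right child of ram.
Insert rat: rat > emu → go right; rat > owl → go right; rat > ram → go right; rat < yak → go left. Place as left child of yak.
Insert elk: elk < emu → go left; elk > ant → go right; elk > boa → go right; elk > cat → go right; elk > eel → go right. Place as right child of eel.

hog's parent is jay; the other child of jay is kit.

kit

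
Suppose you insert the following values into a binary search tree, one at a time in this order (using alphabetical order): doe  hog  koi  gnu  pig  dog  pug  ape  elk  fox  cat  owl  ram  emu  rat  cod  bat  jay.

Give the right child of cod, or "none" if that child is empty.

none

doe: root
hog: right child of doe (depth 1)
koi: right child of hog (depth 2)
gnu: left child of hog (depth 2)
pig: right child of koi (depth 3)
dog: left child of gnu (depth 3)
pug: right child of pig (depth 4)
ape: left child of doe (depth 1)
elk: right child of dog (depth 4)
fox: right child of elk (depth 5)
cat: right child of ape (depth 2)
owl: left child of pig (depth 4)
ram: right child of pug (depth 5)
emu: left child of fox (depth 6)
rat: right child of ram (depth 6)
cod: right child of cat (depth 3)
bat: left child of cat (depth 3)
jay: left child of koi (depth 3)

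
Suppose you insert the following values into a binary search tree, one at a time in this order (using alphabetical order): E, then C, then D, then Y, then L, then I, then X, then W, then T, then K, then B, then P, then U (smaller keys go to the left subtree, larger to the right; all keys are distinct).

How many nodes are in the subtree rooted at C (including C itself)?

Insert E: tree is empty, so E becomes the root.
Insert C: C < E → go left. Place as left child of E.
Insert D: D < E → go left; D > C → go right. Place as right child of C.
Insert Y: Y > E → go right. Place as right child of E.
Insert L: L > E → go right; L < Y → go left. Place as left child of Y.
Insert I: I > E → go right; I < Y → go left; I < L → go left. Place as left child of L.
Insert X: X > E → go right; X < Y → go left; X > L → go right. Place as right child of L.
Insert W: W > E → go right; W < Y → go left; W > L → go right; W < X → go left. Place as left child of X.
Insert T: T > E → go right; T < Y → go left; T > L → go right; T < X → go left; T < W → go left. Place as left child of W.
Insert K: K > E → go right; K < Y → go left; K < L → go left; K > I → go right. Place as right child of I.
Insert B: B < E → go left; B < C → go left. Place as left child of C.
Insert P: P > E → go right; P < Y → go left; P > L → go right; P < X → go left; P < W → go left; P < T → go left. Place as left child of T.
Insert U: U > E → go right; U < Y → go left; U > L → go right; U < X → go left; U < W → go left; U > T → go right. Place as right child of T.

Subtree rooted at C contains: C, B, D — 3 nodes.

3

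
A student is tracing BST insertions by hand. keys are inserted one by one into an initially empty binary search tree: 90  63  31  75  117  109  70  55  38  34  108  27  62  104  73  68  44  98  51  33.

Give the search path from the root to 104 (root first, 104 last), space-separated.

90: root
63: left child of 90 (depth 1)
31: left child of 63 (depth 2)
75: right child of 63 (depth 2)
117: right child of 90 (depth 1)
109: left child of 117 (depth 2)
70: left child of 75 (depth 3)
55: right child of 31 (depth 3)
38: left child of 55 (depth 4)
34: left child of 38 (depth 5)
108: left child of 109 (depth 3)
27: left child of 31 (depth 3)
62: right child of 55 (depth 4)
104: left child of 108 (depth 4)
73: right child of 70 (depth 4)
68: left child of 70 (depth 4)
44: right child of 38 (depth 5)
98: left child of 104 (depth 5)
51: right child of 44 (depth 6)
33: left child of 34 (depth 6)

90 117 109 108 104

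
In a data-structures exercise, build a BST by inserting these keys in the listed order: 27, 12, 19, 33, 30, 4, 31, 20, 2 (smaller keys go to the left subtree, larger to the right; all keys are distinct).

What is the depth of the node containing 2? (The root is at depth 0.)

Resulting structure (node: left, right):
  27: L=12, R=33
  12: L=4, R=19
  19: L=–, R=20
  33: L=30, R=–
  30: L=–, R=31
  4: L=2, R=–
  31: L=–, R=–
  20: L=–, R=–
  2: L=–, R=–

Path to 2: 27 → 12 → 4 → 2, which is 3 edges.

3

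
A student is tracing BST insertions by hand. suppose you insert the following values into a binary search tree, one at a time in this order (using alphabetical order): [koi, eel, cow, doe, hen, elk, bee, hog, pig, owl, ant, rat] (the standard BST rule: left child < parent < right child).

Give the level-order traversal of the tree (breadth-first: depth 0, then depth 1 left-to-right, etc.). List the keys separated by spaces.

Resulting structure (node: left, right):
  koi: L=eel, R=pig
  eel: L=cow, R=hen
  cow: L=bee, R=doe
  doe: L=–, R=–
  hen: L=elk, R=hog
  elk: L=–, R=–
  bee: L=ant, R=–
  hog: L=–, R=–
  pig: L=owl, R=rat
  owl: L=–, R=–
  ant: L=–, R=–
  rat: L=–, R=–

koi eel pig cow hen owl rat bee doe elk hog ant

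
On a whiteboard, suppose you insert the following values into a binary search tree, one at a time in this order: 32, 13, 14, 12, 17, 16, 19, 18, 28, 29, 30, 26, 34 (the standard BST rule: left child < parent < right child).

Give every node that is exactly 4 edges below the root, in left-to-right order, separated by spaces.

16 19

Insert 32: tree is empty, so 32 becomes the root.
Insert 13: 13 < 32 → go left. Place as left child of 32.
Insert 14: 14 < 32 → go left; 14 > 13 → go right. Place as right child of 13.
Insert 12: 12 < 32 → go left; 12 < 13 → go left. Place as left child of 13.
Insert 17: 17 < 32 → go left; 17 > 13 → go right; 17 > 14 → go right. Place as right child of 14.
Insert 16: 16 < 32 → go left; 16 > 13 → go right; 16 > 14 → go right; 16 < 17 → go left. Place as left child of 17.
Insert 19: 19 < 32 → go left; 19 > 13 → go right; 19 > 14 → go right; 19 > 17 → go right. Place as right child of 17.
Insert 18: 18 < 32 → go left; 18 > 13 → go right; 18 > 14 → go right; 18 > 17 → go right; 18 < 19 → go left. Place as left child of 19.
Insert 28: 28 < 32 → go left; 28 > 13 → go right; 28 > 14 → go right; 28 > 17 → go right; 28 > 19 → go right. Place as right child of 19.
Insert 29: 29 < 32 → go left; 29 > 13 → go right; 29 > 14 → go right; 29 > 17 → go right; 29 > 19 → go right; 29 > 28 → go right. Place as right child of 28.
Insert 30: 30 < 32 → go left; 30 > 13 → go right; 30 > 14 → go right; 30 > 17 → go right; 30 > 19 → go right; 30 > 28 → go right; 30 > 29 → go right. Place as right child of 29.
Insert 26: 26 < 32 → go left; 26 > 13 → go right; 26 > 14 → go right; 26 > 17 → go right; 26 > 19 → go right; 26 < 28 → go left. Place as left child of 28.
Insert 34: 34 > 32 → go right. Place as right child of 32.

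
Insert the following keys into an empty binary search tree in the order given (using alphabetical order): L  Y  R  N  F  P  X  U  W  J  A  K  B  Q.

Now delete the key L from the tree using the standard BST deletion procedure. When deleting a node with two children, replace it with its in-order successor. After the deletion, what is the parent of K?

J

L: root
Y: right child of L (depth 1)
R: left child of Y (depth 2)
N: left child of R (depth 3)
F: left child of L (depth 1)
P: right child of N (depth 4)
X: right child of R (depth 3)
U: left child of X (depth 4)
W: right child of U (depth 5)
J: right child of F (depth 2)
A: left child of F (depth 2)
K: right child of J (depth 3)
B: right child of A (depth 3)
Q: right child of P (depth 5)

Delete L (two children — replace with in-order successor).
After deletion, K's parent is J.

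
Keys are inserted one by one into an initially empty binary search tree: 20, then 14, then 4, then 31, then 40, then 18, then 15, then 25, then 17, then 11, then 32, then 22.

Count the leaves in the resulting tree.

Insert 20: tree is empty, so 20 becomes the root.
Insert 14: 14 < 20 → go left. Place as left child of 20.
Insert 4: 4 < 20 → go left; 4 < 14 → go left. Place as left child of 14.
Insert 31: 31 > 20 → go right. Place as right child of 20.
Insert 40: 40 > 20 → go right; 40 > 31 → go right. Place as right child of 31.
Insert 18: 18 < 20 → go left; 18 > 14 → go right. Place as right child of 14.
Insert 15: 15 < 20 → go left; 15 > 14 → go right; 15 < 18 → go left. Place as left child of 18.
Insert 25: 25 > 20 → go right; 25 < 31 → go left. Place as left child of 31.
Insert 17: 17 < 20 → go left; 17 > 14 → go right; 17 < 18 → go left; 17 > 15 → go right. Place as right child of 15.
Insert 11: 11 < 20 → go left; 11 < 14 → go left; 11 > 4 → go right. Place as right child of 4.
Insert 32: 32 > 20 → go right; 32 > 31 → go right; 32 < 40 → go left. Place as left child of 40.
Insert 22: 22 > 20 → go right; 22 < 31 → go left; 22 < 25 → go left. Place as left child of 25.

Leaves: 11, 17, 22, 32 — 4 in total.

4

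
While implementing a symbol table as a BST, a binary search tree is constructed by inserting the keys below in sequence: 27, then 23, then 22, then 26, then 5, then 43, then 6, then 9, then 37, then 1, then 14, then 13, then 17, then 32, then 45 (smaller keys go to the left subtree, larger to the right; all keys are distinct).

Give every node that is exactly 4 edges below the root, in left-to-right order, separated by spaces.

1 6

Resulting structure (node: left, right):
  27: L=23, R=43
  23: L=22, R=26
  22: L=5, R=–
  26: L=–, R=–
  5: L=1, R=6
  43: L=37, R=45
  6: L=–, R=9
  9: L=–, R=14
  37: L=32, R=–
  1: L=–, R=–
  14: L=13, R=17
  13: L=–, R=–
  17: L=–, R=–
  32: L=–, R=–
  45: L=–, R=–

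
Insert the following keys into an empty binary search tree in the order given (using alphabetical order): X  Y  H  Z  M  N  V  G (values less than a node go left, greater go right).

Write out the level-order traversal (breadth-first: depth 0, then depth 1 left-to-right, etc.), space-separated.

Insert X: tree is empty, so X becomes the root.
Insert Y: Y > X → go right. Place as right child of X.
Insert H: H < X → go left. Place as left child of X.
Insert Z: Z > X → go right; Z > Y → go right. Place as right child of Y.
Insert M: M < X → go left; M > H → go right. Place as right child of H.
Insert N: N < X → go left; N > H → go right; N > M → go right. Place as right child of M.
Insert V: V < X → go left; V > H → go right; V > M → go right; V > N → go right. Place as right child of N.
Insert G: G < X → go left; G < H → go left. Place as left child of H.

X H Y G M Z N V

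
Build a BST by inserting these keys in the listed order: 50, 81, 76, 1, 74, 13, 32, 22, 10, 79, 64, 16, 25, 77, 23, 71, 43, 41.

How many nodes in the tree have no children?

50: root
81: right child of 50 (depth 1)
76: left child of 81 (depth 2)
1: left child of 50 (depth 1)
74: left child of 76 (depth 3)
13: right child of 1 (depth 2)
32: right child of 13 (depth 3)
22: left child of 32 (depth 4)
10: left child of 13 (depth 3)
79: right child of 76 (depth 3)
64: left child of 74 (depth 4)
16: left child of 22 (depth 5)
25: right child of 22 (depth 5)
77: left child of 79 (depth 4)
23: left child of 25 (depth 6)
71: right child of 64 (depth 5)
43: right child of 32 (depth 4)
41: left child of 43 (depth 5)

Leaves: 10, 16, 23, 41, 71, 77 — 6 in total.

6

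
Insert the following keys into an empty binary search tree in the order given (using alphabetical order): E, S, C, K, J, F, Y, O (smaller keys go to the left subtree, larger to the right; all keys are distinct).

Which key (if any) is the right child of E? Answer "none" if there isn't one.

E: root
S: right child of E (depth 1)
C: left child of E (depth 1)
K: left child of S (depth 2)
J: left child of K (depth 3)
F: left child of J (depth 4)
Y: right child of S (depth 2)
O: right child of K (depth 3)

S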